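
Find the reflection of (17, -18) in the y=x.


Reflection rule for y=x: (y, x)
(17, -18) -> (-18, 17)

(-18, 17)


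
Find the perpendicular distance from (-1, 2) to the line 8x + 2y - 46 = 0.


|8*(-1) + 2*2 - 46| = |-50| = 50
sqrt(64 + 4) = sqrt(68) = 8.2462
d = 50/sqrt(68) = 6.0634

6.0634


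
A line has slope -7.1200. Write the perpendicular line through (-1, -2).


Perpendicular slope = -1/m1 = -1/(-7.1200) = 0.1404
b2 = y0 - m2*x0 = -2 - 1/(-7.1200) = -2 + 0.1404 = -1.8596

y = 0.1404x - 1.8596


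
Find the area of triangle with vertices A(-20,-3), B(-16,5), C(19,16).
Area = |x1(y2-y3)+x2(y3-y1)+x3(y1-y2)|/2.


-20*(5-16) = 220
-16*(16+ 3) = -304
19*(-3-5) = -152
sum = -236
Area = |-236|/2 = 118.0000

118.0000 sq units


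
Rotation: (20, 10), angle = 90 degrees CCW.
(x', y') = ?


cos(90) = 0, sin(90) = 1
x' = 20*0 - 10*1 = -10
y' = 20*1 + 10*0 = 20

(-10, 20)


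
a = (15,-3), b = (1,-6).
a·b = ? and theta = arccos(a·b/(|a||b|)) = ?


a·b = 15*1 - 3*(-6) = 15 + 18 = 33
|a| = sqrt(225+9) = 15.2971
|b| = sqrt(1+36) = 6.0828
cos(theta) = 33/(sqrt(234)*sqrt(37)) = 33/sqrt(8658) = 0.354654
theta = arccos(33/sqrt(8658)) = 69.2277 degrees

a·b = 33, theta = 69.2277 deg


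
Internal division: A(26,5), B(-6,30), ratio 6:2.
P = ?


Px = (6*(-6) + 2*26)/8 = 16/8 = 2.0000
Py = (6*30 + 2*5)/8 = 190/8 = 23.7500

P = (2.0000, 23.7500)


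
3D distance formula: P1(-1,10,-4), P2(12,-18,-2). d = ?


dx=13, dy=-28, dz=2
d = sqrt(169+784+4) = sqrt(957) = 30.9354

30.9354


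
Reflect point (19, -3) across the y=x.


Reflection rule for y=x: (y, x)
(19, -3) -> (-3, 19)

(-3, 19)


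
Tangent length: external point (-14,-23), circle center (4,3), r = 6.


d = sqrt((-14-4)^2 + (-23-3)^2) = sqrt(324+676) = 31.6228
L = sqrt(1000.0000 - 36) = sqrt(964.0000) = 31.0483

31.0483


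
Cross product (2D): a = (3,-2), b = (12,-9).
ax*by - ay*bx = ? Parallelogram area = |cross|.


cross = 3*(-9) + 2*12 = -27 + 24 = -3
Parallelogram area = |-3| = 3

cross = -3, parallelogram area = 3


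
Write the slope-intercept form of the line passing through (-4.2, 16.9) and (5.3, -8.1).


m = (-25.0)/(9.5) = -2.6316
b = y1 - m*x1 = 16.9 - (-25.0*(-4.2))/(9.5) = 16.9 - 11.0526 = 5.8474

y = -2.6316x + 5.8474


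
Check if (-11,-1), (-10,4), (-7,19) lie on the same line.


-11*(4-19) - 10*(19+ 1) - 7*(-1-4)
= 165 - 200 + 35 = 0

Yes, collinear (determinant = 0)


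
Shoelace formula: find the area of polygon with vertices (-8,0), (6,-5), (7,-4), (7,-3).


sum(xi*y_{i+1}) = -8*(-5) + 6*(-4) + 7*(-3) + 7*0 = -5
sum(yi*x_{i+1}) = 0*6 - 5*7 - 4*7 - 3*(-8) = -39
Area = |-5 + 39|/2 = 34/2 = 17.0000

17.0000 sq units


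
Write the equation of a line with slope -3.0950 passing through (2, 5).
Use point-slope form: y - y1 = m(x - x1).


y - 5 = -3.0950(x - 2)
y = -3.0950x + 5 + 3.0950*2
y = -3.0950x + 11.1900

y = -3.0950x + 11.1900


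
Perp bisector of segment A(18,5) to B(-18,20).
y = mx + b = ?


Midpoint = (0, 12.5)
Slope of AB = dy/dx = 15/(-36) = -0.4167
Perp slope = -dx/dy = 36/15 = 2.4000
b = My - (perp slope)*Mx = 12.5 + (-36*0)/15 = 12.5 + 0 = 12.5000

y = 2.4000x + 12.5000


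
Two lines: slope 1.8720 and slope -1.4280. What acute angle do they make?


m1-m2 = 3.3
1+m1*m2 = -1.673216
tan(theta) = |3.3/(-1.673216)| = 1.972250
theta = arctan(|3.3/(-1.673216)|) = 63.1134 degrees (acute angle)

63.1134 degrees


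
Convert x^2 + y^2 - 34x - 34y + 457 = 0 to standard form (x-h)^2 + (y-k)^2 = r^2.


h = -D/2 = 34/2 = 17
k = -E/2 = 34/2 = 17
r^2 = h^2 + k^2 - F = 289 + 289 - 457 = 121
r = 11

Center (17, 17), radius = 11


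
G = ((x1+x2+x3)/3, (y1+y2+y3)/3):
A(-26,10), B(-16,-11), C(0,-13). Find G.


Gx = (-26- 16+0)/3 = -42/3 = -14.0000
Gy = (10- 11- 13)/3 = -14/3 = -4.6667

G = (-14.0000, -4.6667)


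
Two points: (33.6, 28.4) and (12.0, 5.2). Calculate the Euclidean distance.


dx = 12.0 - 33.6 = -21.6
dy = 5.2 - 28.4 = -23.2
d = sqrt(466.56 + 538.24) = sqrt(1004.8) = 31.6986

31.6986


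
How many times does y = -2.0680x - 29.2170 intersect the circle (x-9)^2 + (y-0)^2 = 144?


Substitute y = -2.0680x - 29.2170: (x-9)^2 + (-2.0680x- 29.2170-0)^2 = 144
Expand to Ax^2 + Bx + C = 0, where b-k = -29.217
A = 1+m^2 = 5.276624
B = 2(m(b-k) - h) = 2(-2.0680*(-29.217) - 9) = 102.841512
C = h^2 + (b-k)^2 - r^2 = 81 + 853.633089 - 144 = 790.633089
disc = B^2-4AC = 10576.3766 - 16687.4941 = -6111.1175
disc < 0

0 intersection points


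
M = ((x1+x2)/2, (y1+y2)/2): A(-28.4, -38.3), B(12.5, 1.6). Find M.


Mx = (-28.4 + 12.5)/2 = -15.9/2 = -7.9500
My = (-38.3 + 1.6)/2 = -36.7/2 = -18.3500

(-7.9500, -18.3500)


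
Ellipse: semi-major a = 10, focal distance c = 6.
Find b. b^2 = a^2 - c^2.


b^2 = 10^2 - (6)^2 = 100 - 36 = 64
b = sqrt(64) = 8

b = 8


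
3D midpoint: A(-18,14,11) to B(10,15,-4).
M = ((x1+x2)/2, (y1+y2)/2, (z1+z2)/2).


Mx = (-18+10)/2 = -4.0000
My = (14+15)/2 = 14.5000
Mz = (11- 4)/2 = 3.5000

M = (-4.0000, 14.5000, 3.5000)


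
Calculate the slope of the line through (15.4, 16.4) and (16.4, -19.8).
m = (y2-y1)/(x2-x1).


dy = -19.8 - 16.4 = -36.2
dx = 16.4 - 15.4 = 1
m = -36.2/1 = -36.2000

m = -36.2000


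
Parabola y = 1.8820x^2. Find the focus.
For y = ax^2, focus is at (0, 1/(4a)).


a = 1.8820
4a = 7.5280
focus = (0, 1/7.5280) = (0, 0.1328)

Focus = (0, 0.1328)


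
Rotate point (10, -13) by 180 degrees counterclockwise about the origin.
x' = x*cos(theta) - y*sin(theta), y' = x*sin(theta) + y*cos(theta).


cos(180) = -1, sin(180) = 0
x' = 10*(-1) + 13*0 = -10
y' = 10*0 - 13*(-1) = 13

(-10, 13)


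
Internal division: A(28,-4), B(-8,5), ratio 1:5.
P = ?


Px = (1*(-8) + 5*28)/6 = 132/6 = 22.0000
Py = (1*5 + 5*(-4))/6 = -15/6 = -2.5000

P = (22.0000, -2.5000)


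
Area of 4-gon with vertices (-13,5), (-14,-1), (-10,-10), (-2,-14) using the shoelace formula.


sum(xi*y_{i+1}) = -13*(-1) - 14*(-10) - 10*(-14) - 2*5 = 283
sum(yi*x_{i+1}) = 5*(-14) - 1*(-10) - 10*(-2) - 14*(-13) = 142
Area = |283 - 142|/2 = 141/2 = 70.5000

70.5000 sq units


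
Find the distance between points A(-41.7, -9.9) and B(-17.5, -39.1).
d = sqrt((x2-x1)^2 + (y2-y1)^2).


dx = -17.5 + 41.7 = 24.2
dy = -39.1 + 9.9 = -29.2
d = sqrt(585.64 + 852.64) = sqrt(1438.28) = 37.9247

37.9247


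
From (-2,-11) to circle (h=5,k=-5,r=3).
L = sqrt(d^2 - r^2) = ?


d = sqrt((-2-5)^2 + (-11+ 5)^2) = sqrt(49+36) = 9.2195
L = sqrt(85.0000 - 9) = sqrt(76.0000) = 8.7178

8.7178


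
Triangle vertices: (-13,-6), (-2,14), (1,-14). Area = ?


-13*(14+ 14) = -364
-2*(-14+ 6) = 16
1*(-6-14) = -20
sum = -368
Area = |-368|/2 = 184.0000

184.0000 sq units


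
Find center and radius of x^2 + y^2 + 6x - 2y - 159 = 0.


h = -D/2 = -6/2 = -3
k = -E/2 = 2/2 = 1
r^2 = h^2 + k^2 - F = 9 + 1 + 159 = 169
r = 13

Center (-3, 1), radius = 13


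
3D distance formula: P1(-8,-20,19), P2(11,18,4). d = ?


dx=19, dy=38, dz=-15
d = sqrt(361+1444+225) = sqrt(2030) = 45.0555

45.0555


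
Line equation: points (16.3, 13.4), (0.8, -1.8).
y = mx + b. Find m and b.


m = (-15.2)/(-15.5) = 0.9806
b = y1 - m*x1 = 13.4 - (-15.2*16.3)/(-15.5) = 13.4 - 15.9845 = -2.5845

y = 0.9806x - 2.5845


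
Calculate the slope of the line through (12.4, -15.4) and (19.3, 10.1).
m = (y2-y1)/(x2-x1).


dy = 10.1 + 15.4 = 25.5
dx = 19.3 - 12.4 = 6.9
m = 25.5/6.9 = 3.6957

m = 3.6957


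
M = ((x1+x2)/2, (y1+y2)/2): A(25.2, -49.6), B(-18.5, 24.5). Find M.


Mx = (25.2 - 18.5)/2 = 6.7/2 = 3.3500
My = (-49.6 + 24.5)/2 = -25.1/2 = -12.5500

(3.3500, -12.5500)


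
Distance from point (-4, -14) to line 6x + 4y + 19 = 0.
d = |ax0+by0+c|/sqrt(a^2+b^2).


|6*(-4) + 4*(-14) + 19| = |-61| = 61
sqrt(36 + 16) = sqrt(52) = 7.2111
d = 61/sqrt(52) = 8.4592

8.4592


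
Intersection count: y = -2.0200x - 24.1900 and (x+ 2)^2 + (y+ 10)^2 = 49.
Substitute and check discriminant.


Substitute y = -2.0200x - 24.1900: (x+ 2)^2 + (-2.0200x- 24.1900+ 10)^2 = 49
Expand to Ax^2 + Bx + C = 0, where b-k = -14.19
A = 1+m^2 = 5.0804
B = 2(m(b-k) - h) = 2(-2.0200*(-14.19) + 2) = 61.3276
C = h^2 + (b-k)^2 - r^2 = 4 + 201.3561 - 49 = 156.3561
disc = B^2-4AC = 3761.0745 - 3177.4061 = 583.6684
disc > 0

2 intersection points


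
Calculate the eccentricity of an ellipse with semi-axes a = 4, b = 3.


c = sqrt(16-9) = sqrt(7) = 2.6458
e = c/a = sqrt(7)/4 = 0.6614

e = 0.6614


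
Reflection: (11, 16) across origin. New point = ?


Reflection rule for origin: (-x, -y)
(11, 16) -> (-11, -16)

(-11, -16)


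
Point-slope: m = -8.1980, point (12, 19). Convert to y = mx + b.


y - 19 = -8.1980(x - 12)
y = -8.1980x + 19 + 8.1980*12
y = -8.1980x + 117.3760

y = -8.1980x + 117.3760


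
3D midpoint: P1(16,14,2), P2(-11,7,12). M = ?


Mx = (16- 11)/2 = 2.5000
My = (14+7)/2 = 10.5000
Mz = (2+12)/2 = 7.0000

M = (2.5000, 10.5000, 7.0000)


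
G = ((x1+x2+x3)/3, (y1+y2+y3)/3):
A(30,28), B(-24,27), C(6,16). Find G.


Gx = (30- 24+6)/3 = 12/3 = 4.0000
Gy = (28+27+16)/3 = 71/3 = 23.6667

G = (4.0000, 23.6667)


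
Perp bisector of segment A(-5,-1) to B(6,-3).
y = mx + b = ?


Midpoint = (0.5, -2)
Slope of AB = dy/dx = -2/11 = -0.1818
Perp slope = -dx/dy = 11/2 = 5.5000
b = My - (perp slope)*Mx = -2 + (11*0.5)/(-2) = -2 - 2.7500 = -4.7500

y = 5.5000x - 4.7500


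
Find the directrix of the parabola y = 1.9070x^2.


a = 1.9070
1/(4a) = 0.1311
directrix: y = -0.1311 = -0.1311

y = -0.1311


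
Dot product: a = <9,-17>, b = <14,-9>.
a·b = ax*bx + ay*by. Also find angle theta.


a·b = 9*14 - 17*(-9) = 126 + 153 = 279
|a| = sqrt(81+289) = 19.2354
|b| = sqrt(196+81) = 16.6433
cos(theta) = 279/(sqrt(370)*sqrt(277)) = 279/sqrt(102490) = 0.871492
theta = arccos(279/sqrt(102490)) = 29.3675 degrees

a·b = 279, theta = 29.3675 deg


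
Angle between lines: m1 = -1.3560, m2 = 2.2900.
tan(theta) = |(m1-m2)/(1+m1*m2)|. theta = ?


m1-m2 = -3.646
1+m1*m2 = -2.10524
tan(theta) = |-3.646/(-2.10524)| = 1.731869
theta = arctan(|-3.646/(-2.10524)|) = 59.9974 degrees (acute angle)

59.9974 degrees


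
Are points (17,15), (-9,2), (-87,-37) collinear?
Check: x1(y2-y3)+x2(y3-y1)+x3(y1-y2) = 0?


17*(2+ 37) - 9*(-37-15) - 87*(15-2)
= 663 + 468 - 1131 = 0

Yes, collinear (determinant = 0)


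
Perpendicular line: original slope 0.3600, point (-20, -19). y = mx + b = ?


Perpendicular slope = -1/m1 = -1/0.3600 = -2.7778
b2 = y0 - m2*x0 = -19 - 20/0.3600 = -19 - 55.5556 = -74.5556

y = -2.7778x - 74.5556


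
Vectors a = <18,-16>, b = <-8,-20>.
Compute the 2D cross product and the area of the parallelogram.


cross = 18*(-20) + 16*(-8) = -360 - 128 = -488
Parallelogram area = |-488| = 488

cross = -488, parallelogram area = 488


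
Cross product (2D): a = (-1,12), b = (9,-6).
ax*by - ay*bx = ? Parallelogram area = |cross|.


cross = -1*(-6) - 12*9 = 6 - 108 = -102
Parallelogram area = |-102| = 102

cross = -102, parallelogram area = 102


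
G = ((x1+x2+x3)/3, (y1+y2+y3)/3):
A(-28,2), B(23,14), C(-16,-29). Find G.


Gx = (-28+23- 16)/3 = -21/3 = -7.0000
Gy = (2+14- 29)/3 = -13/3 = -4.3333

G = (-7.0000, -4.3333)


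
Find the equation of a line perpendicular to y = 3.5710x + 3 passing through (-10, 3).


Perpendicular slope = -1/m1 = -1/3.5710 = -0.2800
b2 = y0 - m2*x0 = 3 - 10/3.5710 = 3 - 2.8003 = 0.1997

y = -0.2800x + 0.1997


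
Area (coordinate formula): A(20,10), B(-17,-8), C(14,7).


20*(-8-7) = -300
-17*(7-10) = 51
14*(10+ 8) = 252
sum = 3
Area = |3|/2 = 1.5000

1.5000 sq units


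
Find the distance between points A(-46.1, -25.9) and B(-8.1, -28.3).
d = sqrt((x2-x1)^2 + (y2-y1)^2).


dx = -8.1 + 46.1 = 38.0
dy = -28.3 + 25.9 = -2.4
d = sqrt(1444.0 + 5.76) = sqrt(1449.76) = 38.0757

38.0757


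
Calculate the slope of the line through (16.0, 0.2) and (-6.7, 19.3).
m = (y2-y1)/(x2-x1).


dy = 19.3 - 0.2 = 19.1
dx = -6.7 - 16.0 = -22.7
m = 19.1/(-22.7) = -0.8414

m = -0.8414


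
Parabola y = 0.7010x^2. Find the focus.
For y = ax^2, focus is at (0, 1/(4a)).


a = 0.7010
4a = 2.8040
focus = (0, 1/2.8040) = (0, 0.3566)

Focus = (0, 0.3566)


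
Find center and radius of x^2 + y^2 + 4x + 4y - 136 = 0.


h = -D/2 = -4/2 = -2
k = -E/2 = -4/2 = -2
r^2 = h^2 + k^2 - F = 4 + 4 + 136 = 144
r = 12

Center (-2, -2), radius = 12


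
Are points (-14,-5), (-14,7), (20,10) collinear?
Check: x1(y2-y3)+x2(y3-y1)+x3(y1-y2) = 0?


-14*(7-10) - 14*(10+ 5) + 20*(-5-7)
= 42 - 210 - 240 = -408

No, not collinear (determinant = -408)


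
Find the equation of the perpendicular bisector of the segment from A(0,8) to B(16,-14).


Midpoint = (8, -3)
Slope of AB = dy/dx = -22/16 = -1.3750
Perp slope = -dx/dy = 16/22 = 0.7273
b = My - (perp slope)*Mx = -3 + (16*8)/(-22) = -3 - 5.8182 = -8.8182

y = 0.7273x - 8.8182


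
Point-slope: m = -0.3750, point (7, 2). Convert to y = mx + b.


y - 2 = -0.3750(x - 7)
y = -0.3750x + 2 + 0.3750*7
y = -0.3750x + 4.6250

y = -0.3750x + 4.6250


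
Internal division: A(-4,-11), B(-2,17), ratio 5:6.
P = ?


Px = (5*(-2) + 6*(-4))/11 = -34/11 = -3.0909
Py = (5*17 + 6*(-11))/11 = 19/11 = 1.7273

P = (-3.0909, 1.7273)


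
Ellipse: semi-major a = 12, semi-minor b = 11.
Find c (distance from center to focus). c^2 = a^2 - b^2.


c^2 = 12^2 - 11^2 = 144 - 121 = 23
c = sqrt(23) = 4.7958

c = 4.7958


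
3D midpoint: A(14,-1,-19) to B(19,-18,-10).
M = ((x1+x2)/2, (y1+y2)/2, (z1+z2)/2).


Mx = (14+19)/2 = 16.5000
My = (-1- 18)/2 = -9.5000
Mz = (-19- 10)/2 = -14.5000

M = (16.5000, -9.5000, -14.5000)


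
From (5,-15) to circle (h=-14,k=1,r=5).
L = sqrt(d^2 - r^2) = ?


d = sqrt((5+ 14)^2 + (-15-1)^2) = sqrt(361+256) = 24.8395
L = sqrt(617.0000 - 25) = sqrt(592.0000) = 24.3311

24.3311


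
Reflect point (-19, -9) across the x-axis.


Reflection rule for x-axis: (x, -y)
(-19, -9) -> (-19, 9)

(-19, 9)


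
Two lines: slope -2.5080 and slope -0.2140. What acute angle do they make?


m1-m2 = -2.294
1+m1*m2 = 1.536712
tan(theta) = |-2.294/1.536712| = 1.492798
theta = arctan(|-2.294/1.536712|) = 56.1825 degrees (acute angle)

56.1825 degrees


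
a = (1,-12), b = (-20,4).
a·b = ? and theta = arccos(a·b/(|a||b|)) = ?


a·b = 1*(-20) - 12*4 = -20 - 48 = -68
|a| = sqrt(1+144) = 12.0416
|b| = sqrt(400+16) = 20.3961
cos(theta) = -68/(sqrt(145)*sqrt(416)) = -68/sqrt(60320) = -0.276871
theta = arccos(-68/sqrt(60320)) = 106.0736 degrees

a·b = -68, theta = 106.0736 deg


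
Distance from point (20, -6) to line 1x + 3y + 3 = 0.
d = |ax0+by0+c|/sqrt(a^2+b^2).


|1*20 + 3*(-6) + 3| = |5| = 5
sqrt(1 + 9) = sqrt(10) = 3.1623
d = 5/sqrt(10) = 1.5811

1.5811


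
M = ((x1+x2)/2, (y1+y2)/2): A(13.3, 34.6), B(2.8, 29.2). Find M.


Mx = (13.3 + 2.8)/2 = 16.1/2 = 8.0500
My = (34.6 + 29.2)/2 = 63.8/2 = 31.9000

(8.0500, 31.9000)


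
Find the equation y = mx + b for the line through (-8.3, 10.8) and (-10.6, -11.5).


m = (-22.3)/(-2.3) = 9.6957
b = y1 - m*x1 = 10.8 - (-22.3*(-8.3))/(-2.3) = 10.8 + 80.4739 = 91.2739

y = 9.6957x + 91.2739


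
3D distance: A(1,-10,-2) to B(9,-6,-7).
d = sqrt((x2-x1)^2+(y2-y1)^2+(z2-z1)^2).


dx=8, dy=4, dz=-5
d = sqrt(64+16+25) = sqrt(105) = 10.2470

10.2470


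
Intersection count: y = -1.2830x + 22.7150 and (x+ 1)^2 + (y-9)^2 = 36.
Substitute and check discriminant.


Substitute y = -1.2830x + 22.7150: (x+ 1)^2 + (-1.2830x+22.7150-9)^2 = 36
Expand to Ax^2 + Bx + C = 0, where b-k = 13.715
A = 1+m^2 = 2.646089
B = 2(m(b-k) - h) = 2(-1.2830*13.715 + 1) = -33.19269
C = h^2 + (b-k)^2 - r^2 = 1 + 188.101225 - 36 = 153.101225
disc = B^2-4AC = 1101.7547 - 1620.4779 = -518.7232
disc < 0

0 intersection points


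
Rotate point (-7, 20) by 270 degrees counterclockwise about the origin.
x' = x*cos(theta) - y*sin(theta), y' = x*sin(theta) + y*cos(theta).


cos(270) = 0, sin(270) = -1
x' = -7*0 - 20*(-1) = 20
y' = -7*(-1) + 20*0 = 7

(20, 7)


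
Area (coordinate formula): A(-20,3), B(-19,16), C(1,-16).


-20*(16+ 16) = -640
-19*(-16-3) = 361
1*(3-16) = -13
sum = -292
Area = |-292|/2 = 146.0000

146.0000 sq units


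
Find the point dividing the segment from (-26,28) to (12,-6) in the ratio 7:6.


Px = (7*12 + 6*(-26))/13 = -72/13 = -5.5385
Py = (7*(-6) + 6*28)/13 = 126/13 = 9.6923

P = (-5.5385, 9.6923)


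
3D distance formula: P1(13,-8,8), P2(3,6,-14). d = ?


dx=-10, dy=14, dz=-22
d = sqrt(100+196+484) = sqrt(780) = 27.9285

27.9285


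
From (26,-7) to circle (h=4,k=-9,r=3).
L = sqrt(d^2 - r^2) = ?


d = sqrt((26-4)^2 + (-7+ 9)^2) = sqrt(484+4) = 22.0907
L = sqrt(488.0000 - 9) = sqrt(479.0000) = 21.8861

21.8861


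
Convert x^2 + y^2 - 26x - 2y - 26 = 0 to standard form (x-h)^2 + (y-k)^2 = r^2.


h = -D/2 = 26/2 = 13
k = -E/2 = 2/2 = 1
r^2 = h^2 + k^2 - F = 169 + 1 + 26 = 196
r = 14

Center (13, 1), radius = 14


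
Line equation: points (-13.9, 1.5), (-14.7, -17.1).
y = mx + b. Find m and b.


m = (-18.6)/(-0.8) = 23.2500
b = y1 - m*x1 = 1.5 - (-18.6*(-13.9))/(-0.8) = 1.5 + 323.1750 = 324.6750

y = 23.2500x + 324.6750


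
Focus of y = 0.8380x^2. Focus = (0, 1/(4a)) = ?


a = 0.8380
4a = 3.3520
focus = (0, 1/3.3520) = (0, 0.2983)

Focus = (0, 0.2983)


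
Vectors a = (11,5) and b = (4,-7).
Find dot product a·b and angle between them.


a·b = 11*4 + 5*(-7) = 44 - 35 = 9
|a| = sqrt(121+25) = 12.0830
|b| = sqrt(16+49) = 8.0623
cos(theta) = 9/(sqrt(146)*sqrt(65)) = 9/sqrt(9490) = 0.092387
theta = arccos(9/sqrt(9490)) = 84.6991 degrees

a·b = 9, theta = 84.6991 deg


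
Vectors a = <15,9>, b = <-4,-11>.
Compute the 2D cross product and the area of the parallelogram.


cross = 15*(-11) - 9*(-4) = -165 + 36 = -129
Parallelogram area = |-129| = 129

cross = -129, parallelogram area = 129


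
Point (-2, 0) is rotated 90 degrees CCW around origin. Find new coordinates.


cos(90) = 0, sin(90) = 1
x' = -2*0 - 0*1 = 0
y' = -2*1 + 0*0 = -2

(0, -2)


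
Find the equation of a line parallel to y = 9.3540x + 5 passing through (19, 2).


Parallel lines have equal slopes.
m2 = 9.3540
b2 = 2 - 9.3540*19 = -175.7260

y = 9.3540x - 175.7260


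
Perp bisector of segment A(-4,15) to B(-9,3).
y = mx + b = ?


Midpoint = (-6.5, 9)
Slope of AB = dy/dx = -12/(-5) = 2.4000
Perp slope = -dx/dy = -5/12 = -0.4167
b = My - (perp slope)*Mx = 9 + (-5*(-6.5))/(-12) = 9 - 2.7083 = 6.2917

y = -0.4167x + 6.2917


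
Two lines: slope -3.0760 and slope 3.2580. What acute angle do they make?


m1-m2 = -6.334
1+m1*m2 = -9.021608
tan(theta) = |-6.334/(-9.021608)| = 0.702092
theta = arctan(|-6.334/(-9.021608)|) = 35.0724 degrees (acute angle)

35.0724 degrees


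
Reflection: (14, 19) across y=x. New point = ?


Reflection rule for y=x: (y, x)
(14, 19) -> (19, 14)

(19, 14)


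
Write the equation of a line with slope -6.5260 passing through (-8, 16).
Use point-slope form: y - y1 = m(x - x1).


y - 16 = -6.5260(x + 8)
y = -6.5260x + 16 + 6.5260*(-8)
y = -6.5260x - 36.2080

y = -6.5260x - 36.2080


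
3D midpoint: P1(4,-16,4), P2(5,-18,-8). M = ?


Mx = (4+5)/2 = 4.5000
My = (-16- 18)/2 = -17.0000
Mz = (4- 8)/2 = -2.0000

M = (4.5000, -17.0000, -2.0000)


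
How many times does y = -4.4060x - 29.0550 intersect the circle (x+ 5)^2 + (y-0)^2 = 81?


Substitute y = -4.4060x - 29.0550: (x+ 5)^2 + (-4.4060x- 29.0550-0)^2 = 81
Expand to Ax^2 + Bx + C = 0, where b-k = -29.055
A = 1+m^2 = 20.412836
B = 2(m(b-k) - h) = 2(-4.4060*(-29.055) + 5) = 266.03266
C = h^2 + (b-k)^2 - r^2 = 25 + 844.193025 - 81 = 788.193025
disc = B^2-4AC = 70773.3762 - 64357.0198 = 6416.3564
disc > 0

2 intersection points


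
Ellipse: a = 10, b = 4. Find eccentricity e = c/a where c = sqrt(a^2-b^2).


c = sqrt(100-16) = sqrt(84) = 9.1652
e = c/a = sqrt(84)/10 = 0.9165

e = 0.9165


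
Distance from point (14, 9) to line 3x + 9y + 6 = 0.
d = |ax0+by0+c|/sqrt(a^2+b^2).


|3*14 + 9*9 + 6| = |129| = 129
sqrt(9 + 81) = sqrt(90) = 9.4868
d = 129/sqrt(90) = 13.5978

13.5978


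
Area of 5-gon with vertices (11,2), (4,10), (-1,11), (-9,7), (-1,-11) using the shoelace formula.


sum(xi*y_{i+1}) = 11*10 + 4*11 - 1*7 - 9*(-11) - 1*2 = 244
sum(yi*x_{i+1}) = 2*4 + 10*(-1) + 11*(-9) + 7*(-1) - 11*11 = -229
Area = |244 + 229|/2 = 473/2 = 236.5000

236.5000 sq units


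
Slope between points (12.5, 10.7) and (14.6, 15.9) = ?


dy = 15.9 - 10.7 = 5.2
dx = 14.6 - 12.5 = 2.1
m = 5.2/2.1 = 2.4762

m = 2.4762


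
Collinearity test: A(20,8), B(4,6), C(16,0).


20*(6-0) + 4*(0-8) + 16*(8-6)
= 120 - 32 + 32 = 120

No, not collinear (determinant = 120)


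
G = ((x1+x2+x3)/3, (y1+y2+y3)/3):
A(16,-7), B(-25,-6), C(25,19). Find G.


Gx = (16- 25+25)/3 = 16/3 = 5.3333
Gy = (-7- 6+19)/3 = 6/3 = 2.0000

G = (5.3333, 2.0000)


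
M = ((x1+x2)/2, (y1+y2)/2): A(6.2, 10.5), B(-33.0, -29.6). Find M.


Mx = (6.2 - 33.0)/2 = -26.8/2 = -13.4000
My = (10.5 - 29.6)/2 = -19.1/2 = -9.5500

(-13.4000, -9.5500)


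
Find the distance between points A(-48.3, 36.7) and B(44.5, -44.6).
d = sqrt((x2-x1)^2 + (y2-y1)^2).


dx = 44.5 + 48.3 = 92.8
dy = -44.6 - 36.7 = -81.3
d = sqrt(8611.84 + 6609.69) = sqrt(15221.53) = 123.3756

123.3756


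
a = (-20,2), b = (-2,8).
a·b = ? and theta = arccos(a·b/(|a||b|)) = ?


a·b = -20*(-2) + 2*8 = 40 + 16 = 56
|a| = sqrt(400+4) = 20.0998
|b| = sqrt(4+64) = 8.2462
cos(theta) = 56/(sqrt(404)*sqrt(68)) = 56/sqrt(27472) = 0.337865
theta = arccos(56/sqrt(27472)) = 70.2532 degrees

a·b = 56, theta = 70.2532 deg


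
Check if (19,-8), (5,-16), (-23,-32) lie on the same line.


19*(-16+ 32) + 5*(-32+ 8) - 23*(-8+ 16)
= 304 - 120 - 184 = 0

Yes, collinear (determinant = 0)


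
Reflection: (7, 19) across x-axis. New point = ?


Reflection rule for x-axis: (x, -y)
(7, 19) -> (7, -19)

(7, -19)


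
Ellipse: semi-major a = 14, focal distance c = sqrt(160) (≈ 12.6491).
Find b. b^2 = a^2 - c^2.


b^2 = 14^2 - (sqrt(160))^2 = 196 - 160 = 36
b = sqrt(36) = 6

b = 6


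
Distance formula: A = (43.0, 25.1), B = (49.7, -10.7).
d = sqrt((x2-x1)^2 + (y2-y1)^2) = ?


dx = 49.7 - 43.0 = 6.7
dy = -10.7 - 25.1 = -35.8
d = sqrt(44.89 + 1281.64) = sqrt(1326.53) = 36.4216

36.4216


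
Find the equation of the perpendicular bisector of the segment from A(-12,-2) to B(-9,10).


Midpoint = (-10.5, 4)
Slope of AB = dy/dx = 12/3 = 4.0000
Perp slope = -dx/dy = -3/12 = -0.2500
b = My - (perp slope)*Mx = 4 + (3*(-10.5))/12 = 4 - 2.6250 = 1.3750

y = -0.2500x + 1.3750


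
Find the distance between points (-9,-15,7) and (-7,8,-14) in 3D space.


dx=2, dy=23, dz=-21
d = sqrt(4+529+441) = sqrt(974) = 31.2090

31.2090


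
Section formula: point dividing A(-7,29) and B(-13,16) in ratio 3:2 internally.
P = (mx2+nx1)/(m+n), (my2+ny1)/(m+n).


Px = (3*(-13) + 2*(-7))/5 = -53/5 = -10.6000
Py = (3*16 + 2*29)/5 = 106/5 = 21.2000

P = (-10.6000, 21.2000)


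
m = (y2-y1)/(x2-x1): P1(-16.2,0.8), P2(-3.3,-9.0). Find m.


dy = -9.0 - 0.8 = -9.8
dx = -3.3 + 16.2 = 12.9
m = -9.8/12.9 = -0.7597

m = -0.7597


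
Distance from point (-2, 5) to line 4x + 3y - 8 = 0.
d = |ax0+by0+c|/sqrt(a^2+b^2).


|4*(-2) + 3*5 - 8| = |-1| = 1
sqrt(16 + 9) = sqrt(25) = 5.0000
d = 1/sqrt(25) = 0.2000

0.2000


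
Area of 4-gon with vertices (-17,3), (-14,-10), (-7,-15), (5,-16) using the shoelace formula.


sum(xi*y_{i+1}) = -17*(-10) - 14*(-15) - 7*(-16) + 5*3 = 507
sum(yi*x_{i+1}) = 3*(-14) - 10*(-7) - 15*5 - 16*(-17) = 225
Area = |507 - 225|/2 = 282/2 = 141.0000

141.0000 sq units


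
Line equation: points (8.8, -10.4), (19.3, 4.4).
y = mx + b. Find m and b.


m = (14.8)/(10.5) = 1.4095
b = y1 - m*x1 = -10.4 - (14.8*8.8)/(10.5) = -10.4 - 12.4038 = -22.8038

y = 1.4095x - 22.8038


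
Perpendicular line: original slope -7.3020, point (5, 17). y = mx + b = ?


Perpendicular slope = -1/m1 = -1/(-7.3020) = 0.1369
b2 = y0 - m2*x0 = 17 + 5/(-7.3020) = 17 - 0.6847 = 16.3153

y = 0.1369x + 16.3153


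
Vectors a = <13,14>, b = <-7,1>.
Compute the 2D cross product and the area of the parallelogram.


cross = 13*1 - 14*(-7) = 13 + 98 = 111
Parallelogram area = |111| = 111

cross = 111, parallelogram area = 111


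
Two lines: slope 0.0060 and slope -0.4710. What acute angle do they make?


m1-m2 = 0.477
1+m1*m2 = 0.997174
tan(theta) = |0.477/0.997174| = 0.478352
theta = arctan(|0.477/0.997174|) = 25.5642 degrees (acute angle)

25.5642 degrees


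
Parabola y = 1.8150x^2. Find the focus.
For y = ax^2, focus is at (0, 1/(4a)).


a = 1.8150
4a = 7.2600
focus = (0, 1/7.2600) = (0, 0.1377)

Focus = (0, 0.1377)


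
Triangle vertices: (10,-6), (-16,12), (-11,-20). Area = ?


10*(12+ 20) = 320
-16*(-20+ 6) = 224
-11*(-6-12) = 198
sum = 742
Area = |742|/2 = 371.0000

371.0000 sq units


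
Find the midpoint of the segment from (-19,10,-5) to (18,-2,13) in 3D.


Mx = (-19+18)/2 = -0.5000
My = (10- 2)/2 = 4.0000
Mz = (-5+13)/2 = 4.0000

M = (-0.5000, 4.0000, 4.0000)


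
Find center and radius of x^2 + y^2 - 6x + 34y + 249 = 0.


h = -D/2 = 6/2 = 3
k = -E/2 = -34/2 = -17
r^2 = h^2 + k^2 - F = 9 + 289 - 249 = 49
r = 7

Center (3, -17), radius = 7


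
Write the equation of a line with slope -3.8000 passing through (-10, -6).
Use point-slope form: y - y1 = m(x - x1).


y + 6 = -3.8000(x + 10)
y = -3.8000x - 6 + 3.8000*(-10)
y = -3.8000x - 44.0000

y = -3.8000x - 44.0000


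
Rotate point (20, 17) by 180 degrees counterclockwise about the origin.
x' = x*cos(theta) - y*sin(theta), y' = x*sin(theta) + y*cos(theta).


cos(180) = -1, sin(180) = 0
x' = 20*(-1) - 17*0 = -20
y' = 20*0 + 17*(-1) = -17

(-20, -17)


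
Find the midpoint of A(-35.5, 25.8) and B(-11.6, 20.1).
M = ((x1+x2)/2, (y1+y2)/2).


Mx = (-35.5 - 11.6)/2 = -47.1/2 = -23.5500
My = (25.8 + 20.1)/2 = 45.9/2 = 22.9500

(-23.5500, 22.9500)


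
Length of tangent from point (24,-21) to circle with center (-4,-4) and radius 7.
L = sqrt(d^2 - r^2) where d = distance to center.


d = sqrt((24+ 4)^2 + (-21+ 4)^2) = sqrt(784+289) = 32.7567
L = sqrt(1073.0000 - 49) = sqrt(1024.0000) = 32.0000

32.0000


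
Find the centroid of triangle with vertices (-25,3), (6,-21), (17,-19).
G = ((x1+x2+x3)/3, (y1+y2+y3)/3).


Gx = (-25+6+17)/3 = -2/3 = -0.6667
Gy = (3- 21- 19)/3 = -37/3 = -12.3333

G = (-0.6667, -12.3333)


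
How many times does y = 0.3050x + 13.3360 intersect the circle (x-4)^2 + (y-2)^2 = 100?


Substitute y = 0.3050x + 13.3360: (x-4)^2 + (0.3050x+13.3360-2)^2 = 100
Expand to Ax^2 + Bx + C = 0, where b-k = 11.336
A = 1+m^2 = 1.093025
B = 2(m(b-k) - h) = 2(0.3050*11.336 - 4) = -1.08504
C = h^2 + (b-k)^2 - r^2 = 16 + 128.504896 - 100 = 44.504896
disc = B^2-4AC = 1.1773 - 194.5799 = -193.4026
disc < 0

0 intersection points


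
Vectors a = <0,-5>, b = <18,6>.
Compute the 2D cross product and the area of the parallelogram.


cross = 0*6 + 5*18 = 0 + 90 = 90
Parallelogram area = |90| = 90

cross = 90, parallelogram area = 90


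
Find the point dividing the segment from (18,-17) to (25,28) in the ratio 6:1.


Px = (6*25 + 1*18)/7 = 168/7 = 24.0000
Py = (6*28 + 1*(-17))/7 = 151/7 = 21.5714

P = (24.0000, 21.5714)


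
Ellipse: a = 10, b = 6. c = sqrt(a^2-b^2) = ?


c^2 = 10^2 - 6^2 = 100 - 36 = 64
c = sqrt(64) = 8.0000

c = 8.0000


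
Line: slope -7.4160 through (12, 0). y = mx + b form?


y - 0 = -7.4160(x - 12)
y = -7.4160x + 0 + 7.4160*12
y = -7.4160x + 88.9920

y = -7.4160x + 88.9920


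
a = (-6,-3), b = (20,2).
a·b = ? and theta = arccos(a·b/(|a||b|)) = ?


a·b = -6*20 - 3*2 = -120 - 6 = -126
|a| = sqrt(36+9) = 6.7082
|b| = sqrt(400+4) = 20.0998
cos(theta) = -126/(sqrt(45)*sqrt(404)) = -126/sqrt(18180) = -0.934488
theta = arccos(-126/sqrt(18180)) = 159.1455 degrees

a·b = -126, theta = 159.1455 deg


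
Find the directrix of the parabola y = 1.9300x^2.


a = 1.9300
1/(4a) = 0.1295
directrix: y = -0.1295 = -0.1295

y = -0.1295


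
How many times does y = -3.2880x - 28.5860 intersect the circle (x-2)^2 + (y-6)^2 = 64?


Substitute y = -3.2880x - 28.5860: (x-2)^2 + (-3.2880x- 28.5860-6)^2 = 64
Expand to Ax^2 + Bx + C = 0, where b-k = -34.586
A = 1+m^2 = 11.810944
B = 2(m(b-k) - h) = 2(-3.2880*(-34.586) - 2) = 223.437536
C = h^2 + (b-k)^2 - r^2 = 4 + 1196.191396 - 64 = 1136.191396
disc = B^2-4AC = 49924.3325 - 53677.9718 = -3753.6393
disc < 0

0 intersection points


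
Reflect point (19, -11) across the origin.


Reflection rule for origin: (-x, -y)
(19, -11) -> (-19, 11)

(-19, 11)


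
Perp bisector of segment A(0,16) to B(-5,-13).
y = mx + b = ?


Midpoint = (-2.5, 1.5)
Slope of AB = dy/dx = -29/(-5) = 5.8000
Perp slope = -dx/dy = -5/29 = -0.1724
b = My - (perp slope)*Mx = 1.5 + (-5*(-2.5))/(-29) = 1.5 - 0.4310 = 1.0690

y = -0.1724x + 1.0690


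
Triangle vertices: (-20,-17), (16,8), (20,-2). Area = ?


-20*(8+ 2) = -200
16*(-2+ 17) = 240
20*(-17-8) = -500
sum = -460
Area = |-460|/2 = 230.0000

230.0000 sq units


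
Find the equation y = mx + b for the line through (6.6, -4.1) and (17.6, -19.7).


m = (-15.6)/(11) = -1.4182
b = y1 - m*x1 = -4.1 - (-15.6*6.6)/(11) = -4.1 + 9.3600 = 5.2600

y = -1.4182x + 5.2600


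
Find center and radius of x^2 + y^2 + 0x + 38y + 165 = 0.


h = -D/2 = 0/2 = 0
k = -E/2 = -38/2 = -19
r^2 = h^2 + k^2 - F = 0 + 361 - 165 = 196
r = 14

Center (0, -19), radius = 14


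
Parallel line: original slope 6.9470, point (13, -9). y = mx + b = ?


Parallel lines have equal slopes.
m2 = 6.9470
b2 = -9 - 6.9470*13 = -99.3110

y = 6.9470x - 99.3110


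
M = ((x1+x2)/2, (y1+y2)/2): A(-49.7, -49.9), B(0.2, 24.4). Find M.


Mx = (-49.7 + 0.2)/2 = -49.5/2 = -24.7500
My = (-49.9 + 24.4)/2 = -25.5/2 = -12.7500

(-24.7500, -12.7500)


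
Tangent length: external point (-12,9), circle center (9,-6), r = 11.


d = sqrt((-12-9)^2 + (9+ 6)^2) = sqrt(441+225) = 25.8070
L = sqrt(666.0000 - 121) = sqrt(545.0000) = 23.3452

23.3452


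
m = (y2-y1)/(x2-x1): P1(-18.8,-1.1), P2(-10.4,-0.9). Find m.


dy = -0.9 + 1.1 = 0.2
dx = -10.4 + 18.8 = 8.4
m = 0.2/8.4 = 0.0238

m = 0.0238


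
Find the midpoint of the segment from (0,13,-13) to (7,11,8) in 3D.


Mx = (0+7)/2 = 3.5000
My = (13+11)/2 = 12.0000
Mz = (-13+8)/2 = -2.5000

M = (3.5000, 12.0000, -2.5000)


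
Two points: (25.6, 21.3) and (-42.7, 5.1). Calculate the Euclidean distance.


dx = -42.7 - 25.6 = -68.3
dy = 5.1 - 21.3 = -16.2
d = sqrt(4664.89 + 262.44) = sqrt(4927.33) = 70.1949

70.1949


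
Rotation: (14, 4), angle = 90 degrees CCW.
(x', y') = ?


cos(90) = 0, sin(90) = 1
x' = 14*0 - 4*1 = -4
y' = 14*1 + 4*0 = 14

(-4, 14)


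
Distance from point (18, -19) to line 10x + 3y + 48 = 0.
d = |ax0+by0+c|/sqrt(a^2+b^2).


|10*18 + 3*(-19) + 48| = |171| = 171
sqrt(100 + 9) = sqrt(109) = 10.4403
d = 171/sqrt(109) = 16.3788

16.3788


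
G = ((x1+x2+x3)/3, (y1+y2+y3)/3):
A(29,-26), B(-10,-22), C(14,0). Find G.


Gx = (29- 10+14)/3 = 33/3 = 11.0000
Gy = (-26- 22+0)/3 = -48/3 = -16.0000

G = (11.0000, -16.0000)


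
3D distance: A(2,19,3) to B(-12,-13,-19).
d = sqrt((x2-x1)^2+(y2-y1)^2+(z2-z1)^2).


dx=-14, dy=-32, dz=-22
d = sqrt(196+1024+484) = sqrt(1704) = 41.2795

41.2795


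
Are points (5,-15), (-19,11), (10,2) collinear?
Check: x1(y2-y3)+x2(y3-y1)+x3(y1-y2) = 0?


5*(11-2) - 19*(2+ 15) + 10*(-15-11)
= 45 - 323 - 260 = -538

No, not collinear (determinant = -538)


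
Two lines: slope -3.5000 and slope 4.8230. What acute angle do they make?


m1-m2 = -8.323
1+m1*m2 = -15.8805
tan(theta) = |-8.323/(-15.8805)| = 0.524102
theta = arctan(|-8.323/(-15.8805)|) = 27.6591 degrees (acute angle)

27.6591 degrees


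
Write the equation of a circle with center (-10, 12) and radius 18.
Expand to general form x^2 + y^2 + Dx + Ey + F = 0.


(x+ 10)^2 + (y-12)^2 = 18^2
D = -2h = 20, E = -2k = -24
F = h^2+k^2-r^2 = 100+144-324 = -80

x^2 + y^2 + 20x - 24y - 80 = 0


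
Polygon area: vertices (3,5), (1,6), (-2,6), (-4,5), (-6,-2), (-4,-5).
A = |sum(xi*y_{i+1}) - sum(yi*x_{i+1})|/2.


sum(xi*y_{i+1}) = 3*6 + 1*6 - 2*5 - 4*(-2) - 6*(-5) - 4*5 = 32
sum(yi*x_{i+1}) = 5*1 + 6*(-2) + 6*(-4) + 5*(-6) - 2*(-4) - 5*3 = -68
Area = |32 + 68|/2 = 100/2 = 50.0000

50.0000 sq units


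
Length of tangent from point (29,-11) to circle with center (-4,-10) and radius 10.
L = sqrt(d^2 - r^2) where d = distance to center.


d = sqrt((29+ 4)^2 + (-11+ 10)^2) = sqrt(1089+1) = 33.0151
L = sqrt(1090.0000 - 100) = sqrt(990.0000) = 31.4643

31.4643


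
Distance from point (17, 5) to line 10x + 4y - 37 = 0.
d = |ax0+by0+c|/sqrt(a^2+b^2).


|10*17 + 4*5 - 37| = |153| = 153
sqrt(100 + 16) = sqrt(116) = 10.7703
d = 153/sqrt(116) = 14.2057

14.2057


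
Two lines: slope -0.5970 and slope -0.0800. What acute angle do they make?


m1-m2 = -0.517
1+m1*m2 = 1.04776
tan(theta) = |-0.517/1.04776| = 0.493434
theta = arctan(|-0.517/1.04776|) = 26.2633 degrees (acute angle)

26.2633 degrees


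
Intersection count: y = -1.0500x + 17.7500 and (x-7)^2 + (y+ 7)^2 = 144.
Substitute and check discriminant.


Substitute y = -1.0500x + 17.7500: (x-7)^2 + (-1.0500x+17.7500+ 7)^2 = 144
Expand to Ax^2 + Bx + C = 0, where b-k = 24.75
A = 1+m^2 = 2.1025
B = 2(m(b-k) - h) = 2(-1.0500*24.75 - 7) = -65.975
C = h^2 + (b-k)^2 - r^2 = 49 + 612.5625 - 144 = 517.5625
disc = B^2-4AC = 4352.7006 - 4352.7006 = 0
disc = 0

1 intersection point (tangent)


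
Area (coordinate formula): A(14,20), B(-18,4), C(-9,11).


14*(4-11) = -98
-18*(11-20) = 162
-9*(20-4) = -144
sum = -80
Area = |-80|/2 = 40.0000

40.0000 sq units


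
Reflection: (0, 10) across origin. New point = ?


Reflection rule for origin: (-x, -y)
(0, 10) -> (0, -10)

(0, -10)


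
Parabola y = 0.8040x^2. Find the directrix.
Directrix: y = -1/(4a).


a = 0.8040
1/(4a) = 0.3109
directrix: y = -0.3109 = -0.3109

y = -0.3109


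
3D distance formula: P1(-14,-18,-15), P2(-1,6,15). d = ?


dx=13, dy=24, dz=30
d = sqrt(169+576+900) = sqrt(1645) = 40.5586

40.5586


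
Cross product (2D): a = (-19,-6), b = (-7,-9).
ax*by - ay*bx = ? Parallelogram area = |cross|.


cross = -19*(-9) + 6*(-7) = 171 - 42 = 129
Parallelogram area = |129| = 129

cross = 129, parallelogram area = 129


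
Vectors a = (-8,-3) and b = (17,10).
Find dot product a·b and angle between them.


a·b = -8*17 - 3*10 = -136 - 30 = -166
|a| = sqrt(64+9) = 8.5440
|b| = sqrt(289+100) = 19.7231
cos(theta) = -166/(sqrt(73)*sqrt(389)) = -166/sqrt(28397) = -0.985081
theta = arccos(-166/sqrt(28397)) = 170.0905 degrees

a·b = -166, theta = 170.0905 deg


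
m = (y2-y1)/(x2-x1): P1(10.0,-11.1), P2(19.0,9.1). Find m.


dy = 9.1 + 11.1 = 20.2
dx = 19.0 - 10.0 = 9.0
m = 20.2/9.0 = 2.2444

m = 2.2444


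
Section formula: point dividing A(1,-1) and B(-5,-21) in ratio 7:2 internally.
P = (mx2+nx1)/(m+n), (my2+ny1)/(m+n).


Px = (7*(-5) + 2*1)/9 = -33/9 = -3.6667
Py = (7*(-21) + 2*(-1))/9 = -149/9 = -16.5556

P = (-3.6667, -16.5556)


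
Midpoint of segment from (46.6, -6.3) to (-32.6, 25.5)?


Mx = (46.6 - 32.6)/2 = 14.0/2 = 7.0000
My = (-6.3 + 25.5)/2 = 19.2/2 = 9.6000

(7.0000, 9.6000)


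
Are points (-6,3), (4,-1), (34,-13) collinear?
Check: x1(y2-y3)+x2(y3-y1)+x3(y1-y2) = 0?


-6*(-1+ 13) + 4*(-13-3) + 34*(3+ 1)
= -72 - 64 + 136 = 0

Yes, collinear (determinant = 0)


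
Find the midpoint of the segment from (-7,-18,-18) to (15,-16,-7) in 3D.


Mx = (-7+15)/2 = 4.0000
My = (-18- 16)/2 = -17.0000
Mz = (-18- 7)/2 = -12.5000

M = (4.0000, -17.0000, -12.5000)


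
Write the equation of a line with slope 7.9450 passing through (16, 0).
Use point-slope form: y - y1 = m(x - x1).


y - 0 = 7.9450(x - 16)
y = 7.9450x + 0 - 7.9450*16
y = 7.9450x - 127.1200

y = 7.9450x - 127.1200


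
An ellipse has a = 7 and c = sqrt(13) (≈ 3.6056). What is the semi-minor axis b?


b^2 = 7^2 - (sqrt(13))^2 = 49 - 13 = 36
b = sqrt(36) = 6

b = 6


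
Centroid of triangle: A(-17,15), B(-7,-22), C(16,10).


Gx = (-17- 7+16)/3 = -8/3 = -2.6667
Gy = (15- 22+10)/3 = 3/3 = 1.0000

G = (-2.6667, 1.0000)


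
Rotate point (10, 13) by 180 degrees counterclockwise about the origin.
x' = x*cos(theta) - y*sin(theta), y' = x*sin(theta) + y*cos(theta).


cos(180) = -1, sin(180) = 0
x' = 10*(-1) - 13*0 = -10
y' = 10*0 + 13*(-1) = -13

(-10, -13)


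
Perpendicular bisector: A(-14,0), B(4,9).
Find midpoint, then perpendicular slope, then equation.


Midpoint = (-5, 4.5)
Slope of AB = dy/dx = 9/18 = 0.5000
Perp slope = -dx/dy = -18/9 = -2.0000
b = My - (perp slope)*Mx = 4.5 + (18*(-5))/9 = 4.5 - 10.0000 = -5.5000

y = -2.0000x - 5.5000


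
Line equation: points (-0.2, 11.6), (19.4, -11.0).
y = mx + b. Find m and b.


m = (-22.6)/(19.6) = -1.1531
b = y1 - m*x1 = 11.6 - (-22.6*(-0.2))/(19.6) = 11.6 - 0.2306 = 11.3694

y = -1.1531x + 11.3694


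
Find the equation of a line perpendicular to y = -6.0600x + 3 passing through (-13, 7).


Perpendicular slope = -1/m1 = -1/(-6.0600) = 0.1650
b2 = y0 - m2*x0 = 7 - 13/(-6.0600) = 7 + 2.1452 = 9.1452

y = 0.1650x + 9.1452


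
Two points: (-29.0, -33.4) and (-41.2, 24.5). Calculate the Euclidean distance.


dx = -41.2 + 29.0 = -12.2
dy = 24.5 + 33.4 = 57.9
d = sqrt(148.84 + 3352.41) = sqrt(3501.25) = 59.1714

59.1714


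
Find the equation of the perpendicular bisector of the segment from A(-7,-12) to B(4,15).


Midpoint = (-1.5, 1.5)
Slope of AB = dy/dx = 27/11 = 2.4545
Perp slope = -dx/dy = -11/27 = -0.4074
b = My - (perp slope)*Mx = 1.5 + (11*(-1.5))/27 = 1.5 - 0.6111 = 0.8889

y = -0.4074x + 0.8889


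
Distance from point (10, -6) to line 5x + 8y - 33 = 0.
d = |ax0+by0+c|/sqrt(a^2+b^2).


|5*10 + 8*(-6) - 33| = |-31| = 31
sqrt(25 + 64) = sqrt(89) = 9.4340
d = 31/sqrt(89) = 3.2860

3.2860


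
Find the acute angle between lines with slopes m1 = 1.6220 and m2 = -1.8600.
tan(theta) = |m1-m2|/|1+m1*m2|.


m1-m2 = 3.482
1+m1*m2 = -2.01692
tan(theta) = |3.482/(-2.01692)| = 1.726395
theta = arctan(|3.482/(-2.01692)|) = 59.9188 degrees (acute angle)

59.9188 degrees


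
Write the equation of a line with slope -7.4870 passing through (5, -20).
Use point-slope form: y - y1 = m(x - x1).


y + 20 = -7.4870(x - 5)
y = -7.4870x - 20 + 7.4870*5
y = -7.4870x + 17.4350

y = -7.4870x + 17.4350


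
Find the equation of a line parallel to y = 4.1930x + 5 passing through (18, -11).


Parallel lines have equal slopes.
m2 = 4.1930
b2 = -11 - 4.1930*18 = -86.4740

y = 4.1930x - 86.4740


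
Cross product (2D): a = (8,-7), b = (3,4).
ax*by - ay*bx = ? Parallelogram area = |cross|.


cross = 8*4 + 7*3 = 32 + 21 = 53
Parallelogram area = |53| = 53

cross = 53, parallelogram area = 53


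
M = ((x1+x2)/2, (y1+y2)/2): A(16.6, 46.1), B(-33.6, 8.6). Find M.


Mx = (16.6 - 33.6)/2 = -17.0/2 = -8.5000
My = (46.1 + 8.6)/2 = 54.7/2 = 27.3500

(-8.5000, 27.3500)


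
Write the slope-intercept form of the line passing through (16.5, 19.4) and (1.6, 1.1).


m = (-18.3)/(-14.9) = 1.2282
b = y1 - m*x1 = 19.4 - (-18.3*16.5)/(-14.9) = 19.4 - 20.2651 = -0.8651

y = 1.2282x - 0.8651


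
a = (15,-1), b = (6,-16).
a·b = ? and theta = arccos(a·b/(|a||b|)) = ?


a·b = 15*6 - 1*(-16) = 90 + 16 = 106
|a| = sqrt(225+1) = 15.0333
|b| = sqrt(36+256) = 17.0880
cos(theta) = 106/(sqrt(226)*sqrt(292)) = 106/sqrt(65992) = 0.412629
theta = arccos(106/sqrt(65992)) = 65.6299 degrees

a·b = 106, theta = 65.6299 deg


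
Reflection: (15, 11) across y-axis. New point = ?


Reflection rule for y-axis: (-x, y)
(15, 11) -> (-15, 11)

(-15, 11)


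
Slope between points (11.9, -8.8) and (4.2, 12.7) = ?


dy = 12.7 + 8.8 = 21.5
dx = 4.2 - 11.9 = -7.7
m = 21.5/(-7.7) = -2.7922

m = -2.7922


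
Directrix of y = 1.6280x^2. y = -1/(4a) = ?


a = 1.6280
1/(4a) = 0.1536
directrix: y = -0.1536 = -0.1536

y = -0.1536
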